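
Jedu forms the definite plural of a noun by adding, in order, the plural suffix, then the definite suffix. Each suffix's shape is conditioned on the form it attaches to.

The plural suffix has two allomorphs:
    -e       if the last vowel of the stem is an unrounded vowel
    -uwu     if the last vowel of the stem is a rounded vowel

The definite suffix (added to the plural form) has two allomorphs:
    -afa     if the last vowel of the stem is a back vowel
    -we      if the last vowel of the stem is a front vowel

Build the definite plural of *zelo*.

Since the last vowel of *zelo* is /o/ (a rounded vowel), it takes -uwu, giving *zelouwu*.
The plural form *zelouwu*: last vowel = /u/, a back vowel → -afa → *zelouwuafa*.

zelouwuafa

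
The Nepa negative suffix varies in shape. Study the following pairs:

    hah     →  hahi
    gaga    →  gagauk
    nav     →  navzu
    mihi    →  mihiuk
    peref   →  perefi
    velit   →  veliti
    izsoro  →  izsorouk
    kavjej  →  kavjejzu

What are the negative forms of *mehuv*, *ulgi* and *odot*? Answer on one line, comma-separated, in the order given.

mehuvzu, ulgiuk, odoti

The suffix is conditioned by the final sound: -i when the stem ends in a voiceless consonant (*hah*, *peref*, *velit*); -zu when the stem ends in a voiced consonant (*nav*, *kavjej*); -uk when the stem ends in a vowel (*gaga*, *mihi*, *izsoro*).
The final sound of *mehuv* is /v/, which is a voiced consonant, so the suffix is -zu, giving *mehuvzu*.
*ulgi* — final sound /i/ (a vowel) → -uk → *ulgiuk*.
*odot* — final sound /t/ (a voiceless consonant) → -i → *odoti*.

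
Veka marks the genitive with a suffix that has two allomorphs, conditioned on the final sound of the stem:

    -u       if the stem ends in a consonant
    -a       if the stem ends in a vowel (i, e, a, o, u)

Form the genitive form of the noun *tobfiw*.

tobfiwu

*tobfiw* — final sound /w/ (a consonant) → -u → *tobfiwu*.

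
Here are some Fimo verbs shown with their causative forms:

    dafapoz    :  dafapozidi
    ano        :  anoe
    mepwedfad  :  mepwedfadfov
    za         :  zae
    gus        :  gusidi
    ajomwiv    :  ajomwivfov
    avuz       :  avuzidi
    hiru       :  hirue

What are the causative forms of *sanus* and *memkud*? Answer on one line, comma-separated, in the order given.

sanusidi, memkudfov

The alternation tracks the final sound of the stem — -idi when the stem ends in a sibilant (*dafapoz*, *gus*, *avuz*); -fov when the stem ends in a non-sibilant consonant (*mepwedfad*, *ajomwiv*); -e when the stem ends in a vowel (*ano*, *za*, *hiru*).
Since the final sound of *sanus* is /s/ (a sibilant), it takes -idi, giving *sanusidi*.
*memkud*: final sound = /d/, a non-sibilant consonant → -fov → *memkudfov*.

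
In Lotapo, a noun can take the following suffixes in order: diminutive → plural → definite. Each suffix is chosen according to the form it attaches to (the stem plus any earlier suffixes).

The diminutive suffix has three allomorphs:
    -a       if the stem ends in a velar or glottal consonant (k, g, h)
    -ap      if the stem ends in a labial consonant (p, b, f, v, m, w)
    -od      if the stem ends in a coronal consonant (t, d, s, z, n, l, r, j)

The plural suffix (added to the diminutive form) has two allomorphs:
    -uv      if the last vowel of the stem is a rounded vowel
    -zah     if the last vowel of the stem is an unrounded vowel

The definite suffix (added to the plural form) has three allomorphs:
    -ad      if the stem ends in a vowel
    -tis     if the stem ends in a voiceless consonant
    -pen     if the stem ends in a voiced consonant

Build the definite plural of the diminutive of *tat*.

tatoduvpen

The final consonant of *tat* is /t/, which is coronal, so the diminutive suffix is -od, giving *tatod*.
The diminutive form *tatod* — last vowel /o/ (a rounded vowel) → -uv → *tatoduv*.
The plural form *tatoduv*: final sound = /v/, a voiced consonant → -pen → *tatoduvpen*.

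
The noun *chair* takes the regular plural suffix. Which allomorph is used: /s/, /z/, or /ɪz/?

The stem *chair* ends in a voiced non-sibilant sound.
The plural suffix surfaces as /ɪz/ after sibilants, /s/ after other voiceless consonants, and /z/ after other voiced sounds.
So the plural -s on *chair* is pronounced /z/.

/z/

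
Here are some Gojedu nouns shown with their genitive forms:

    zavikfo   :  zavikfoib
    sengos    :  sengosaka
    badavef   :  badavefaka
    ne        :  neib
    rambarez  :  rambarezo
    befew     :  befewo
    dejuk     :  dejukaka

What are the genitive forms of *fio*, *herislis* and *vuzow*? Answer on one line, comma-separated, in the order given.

fioib, herislisaka, vuzowo

The alternation tracks the final sound of the stem — -aka when the stem ends in a voiceless consonant (*sengos*, *badavef*, *dejuk*); -o when the stem ends in a voiced consonant (*rambarez*, *befew*); -ib when the stem ends in a vowel (*zavikfo*, *ne*).
*fio*: final sound = /o/, a vowel → -ib → *fioib*.
Since the final sound of *herislis* is /s/ (a voiceless consonant), it takes -aka, giving *herislisaka*.
The final sound of *vuzow* is /w/, which is a voiced consonant, so the suffix is -o, giving *vuzowo*.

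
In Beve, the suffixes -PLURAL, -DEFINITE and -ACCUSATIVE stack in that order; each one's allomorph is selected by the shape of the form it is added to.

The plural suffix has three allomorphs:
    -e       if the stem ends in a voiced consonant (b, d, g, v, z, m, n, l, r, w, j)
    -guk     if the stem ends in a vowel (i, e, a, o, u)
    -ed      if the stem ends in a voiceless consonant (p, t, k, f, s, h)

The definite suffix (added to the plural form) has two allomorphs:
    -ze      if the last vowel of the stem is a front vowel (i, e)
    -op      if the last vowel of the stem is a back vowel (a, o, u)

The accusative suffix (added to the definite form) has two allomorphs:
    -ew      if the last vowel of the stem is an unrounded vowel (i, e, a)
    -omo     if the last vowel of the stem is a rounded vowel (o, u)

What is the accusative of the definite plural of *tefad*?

*tefad* — final sound /d/ (a voiced consonant) → -e → *tefade*.
The plural form *tefade*: last vowel = /e/, a front vowel → -ze → *tefadeze*.
The definite form *tefadeze* — last vowel /e/ (an unrounded vowel) → -ew → *tefadezeew*.

tefadezeew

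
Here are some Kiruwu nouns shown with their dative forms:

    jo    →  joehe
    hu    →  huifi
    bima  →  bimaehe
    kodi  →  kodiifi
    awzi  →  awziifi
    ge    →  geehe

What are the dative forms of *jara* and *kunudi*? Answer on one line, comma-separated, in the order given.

The pattern is height harmony: -ifi when the last vowel of the stem is a high vowel (*hu*, *kodi*, *awzi*); -ehe when the last vowel of the stem is a non-high vowel (*jo*, *bima*, *ge*).
The last vowel of *jara* is /a/, which is a non-high vowel, so the suffix is -ehe, giving *jaraehe*.
The last vowel of *kunudi* is /i/, which is a high vowel, so the suffix is -ifi, giving *kunudiifi*.

jaraehe, kunudiifi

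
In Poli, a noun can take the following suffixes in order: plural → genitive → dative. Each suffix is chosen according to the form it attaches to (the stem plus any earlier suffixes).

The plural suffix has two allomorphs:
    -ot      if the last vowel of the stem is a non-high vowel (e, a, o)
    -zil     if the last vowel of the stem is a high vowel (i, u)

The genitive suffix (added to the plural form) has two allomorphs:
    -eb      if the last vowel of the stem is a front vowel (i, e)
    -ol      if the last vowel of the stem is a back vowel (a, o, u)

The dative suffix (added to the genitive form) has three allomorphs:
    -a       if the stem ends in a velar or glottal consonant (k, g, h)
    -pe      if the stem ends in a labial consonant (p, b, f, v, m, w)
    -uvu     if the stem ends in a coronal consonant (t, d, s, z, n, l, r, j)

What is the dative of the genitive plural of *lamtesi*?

The last vowel of *lamtesi* is /i/, which is a high vowel, so the plural suffix is -zil, giving *lamtesizil*.
Since the last vowel of the plural form *lamtesizil* is /i/ (a front vowel), it takes -eb, giving *lamtesizileb*.
The final consonant of the genitive form *lamtesizileb* is /b/, which is labial, so the dative suffix is -pe, giving *lamtesizilebpe*.

lamtesizilebpe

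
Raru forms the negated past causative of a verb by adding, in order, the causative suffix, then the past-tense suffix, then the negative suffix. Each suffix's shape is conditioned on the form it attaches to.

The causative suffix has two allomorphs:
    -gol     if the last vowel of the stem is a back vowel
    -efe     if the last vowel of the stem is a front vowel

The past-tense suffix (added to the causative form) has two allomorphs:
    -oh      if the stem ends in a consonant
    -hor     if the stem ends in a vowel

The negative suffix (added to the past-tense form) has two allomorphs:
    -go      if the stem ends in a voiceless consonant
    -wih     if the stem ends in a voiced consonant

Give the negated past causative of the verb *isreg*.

isregefehorwih

*isreg* — last vowel /e/ (a front vowel) → -efe → *isregefe*.
The causative form *isregefe*: final sound = /e/, a vowel → -hor → *isregefehor*.
The final consonant of the past-tense form *isregefehor* is /r/, which is voiced, so the negative suffix is -wih, giving *isregefehorwih*.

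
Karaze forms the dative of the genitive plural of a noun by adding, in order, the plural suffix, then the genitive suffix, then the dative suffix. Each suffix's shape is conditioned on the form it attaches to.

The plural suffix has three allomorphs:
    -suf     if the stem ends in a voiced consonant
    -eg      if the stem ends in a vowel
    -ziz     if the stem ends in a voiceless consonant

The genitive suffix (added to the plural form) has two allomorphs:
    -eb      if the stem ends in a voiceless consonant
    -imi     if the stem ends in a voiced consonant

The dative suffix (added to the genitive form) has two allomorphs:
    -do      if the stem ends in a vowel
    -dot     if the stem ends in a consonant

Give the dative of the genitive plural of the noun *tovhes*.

tovheszizimido

*tovhes* — final sound /s/ (a voiceless consonant) → -ziz → *tovhesziz*.
The final consonant of the plural form *tovhesziz* is /z/, which is voiced, so the genitive suffix is -imi, giving *tovheszizimi*.
Since the final sound of the genitive form *tovheszizimi* is /i/ (a vowel), it takes -do, giving *tovheszizimido*.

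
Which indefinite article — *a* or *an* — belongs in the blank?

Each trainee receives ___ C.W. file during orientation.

The indefinite article is chosen by the initial *sound* of the following word, not its spelling.
The initialism *C.W.* is read letter by letter; the first letter, C, is pronounced /siː/, which begins with a consonant sound.
So the article is *a*: Each trainee receives a C.W. file during orientation.

a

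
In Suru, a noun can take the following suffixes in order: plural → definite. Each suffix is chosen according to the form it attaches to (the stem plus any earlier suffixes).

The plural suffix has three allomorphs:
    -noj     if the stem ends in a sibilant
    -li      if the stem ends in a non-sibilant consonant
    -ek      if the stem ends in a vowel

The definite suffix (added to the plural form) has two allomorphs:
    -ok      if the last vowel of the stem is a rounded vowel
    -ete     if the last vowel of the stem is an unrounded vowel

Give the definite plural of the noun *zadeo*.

Since the final sound of *zadeo* is /o/ (a vowel), it takes -ek, giving *zadeoek*.
The plural form *zadeoek*: last vowel = /e/, an unrounded vowel → -ete → *zadeoekete*.

zadeoekete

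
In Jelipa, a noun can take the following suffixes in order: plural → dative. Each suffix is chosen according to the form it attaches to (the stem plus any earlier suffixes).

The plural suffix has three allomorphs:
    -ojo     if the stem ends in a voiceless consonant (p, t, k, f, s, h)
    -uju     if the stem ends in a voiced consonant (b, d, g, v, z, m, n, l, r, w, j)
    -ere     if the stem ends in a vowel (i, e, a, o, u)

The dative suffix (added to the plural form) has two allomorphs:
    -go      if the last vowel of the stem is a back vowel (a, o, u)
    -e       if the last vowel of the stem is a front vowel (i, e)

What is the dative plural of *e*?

*e* — final sound /e/ (a vowel) → -ere → *eere*.
The plural form *eere*: last vowel = /e/, a front vowel → -e → *eeree*.

eeree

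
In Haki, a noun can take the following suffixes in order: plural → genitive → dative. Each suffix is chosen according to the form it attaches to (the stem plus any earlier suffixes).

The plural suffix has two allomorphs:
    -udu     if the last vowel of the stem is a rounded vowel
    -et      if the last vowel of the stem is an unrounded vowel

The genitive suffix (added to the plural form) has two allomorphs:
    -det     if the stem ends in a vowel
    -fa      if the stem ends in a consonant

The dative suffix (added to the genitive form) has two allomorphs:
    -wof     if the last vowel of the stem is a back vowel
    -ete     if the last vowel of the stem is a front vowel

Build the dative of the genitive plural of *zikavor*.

The last vowel of *zikavor* is /o/, which is a rounded vowel, so the plural suffix is -udu, giving *zikavorudu*.
Since the final sound of the plural form *zikavorudu* is /u/ (a vowel), it takes -det, giving *zikavorududet*.
The genitive form *zikavorududet*: last vowel = /e/, a front vowel → -ete → *zikavorududetete*.

zikavorududetete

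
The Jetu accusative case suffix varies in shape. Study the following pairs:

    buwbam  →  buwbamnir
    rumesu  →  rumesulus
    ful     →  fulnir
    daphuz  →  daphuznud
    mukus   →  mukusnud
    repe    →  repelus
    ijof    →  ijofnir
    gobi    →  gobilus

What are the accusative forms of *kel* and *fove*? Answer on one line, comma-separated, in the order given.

Looking at the final sound of each stem: -nud when the stem ends in a sibilant (*daphuz*, *mukus*); -nir when the stem ends in a non-sibilant consonant (*buwbam*, *ful*, *ijof*); -lus when the stem ends in a vowel (*rumesu*, *repe*, *gobi*).
*kel* — final sound /l/ (a non-sibilant consonant) → -nir → *kelnir*.
Since the final sound of *fove* is /e/ (a vowel), it takes -lus, giving *fovelus*.

kelnir, fovelus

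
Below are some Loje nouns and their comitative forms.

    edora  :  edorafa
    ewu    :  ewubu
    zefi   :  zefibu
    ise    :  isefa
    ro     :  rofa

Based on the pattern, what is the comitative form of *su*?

subu

Looking at the last vowel of each stem: -bu when the last vowel of the stem is a high vowel (*ewu*, *zefi*); -fa when the last vowel of the stem is a non-high vowel (*edora*, *ise*, *ro*).
Since the last vowel of *su* is /u/ (a high vowel), it takes -bu, giving *subu*.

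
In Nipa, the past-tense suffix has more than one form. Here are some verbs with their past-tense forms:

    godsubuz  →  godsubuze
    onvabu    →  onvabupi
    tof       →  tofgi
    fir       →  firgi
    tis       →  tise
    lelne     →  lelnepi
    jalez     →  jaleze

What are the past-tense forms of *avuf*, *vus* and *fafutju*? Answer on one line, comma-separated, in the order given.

avufgi, vuse, fafutjupi

The suffix is conditioned by the final sound: -e when the stem ends in a sibilant (*godsubuz*, *tis*, *jalez*); -gi when the stem ends in a non-sibilant consonant (*tof*, *fir*); -pi when the stem ends in a vowel (*onvabu*, *lelne*).
*avuf* — final sound /f/ (a non-sibilant consonant) → -gi → *avufgi*.
Since the final sound of *vus* is /s/ (a sibilant), it takes -e, giving *vuse*.
The final sound of *fafutju* is /u/, which is a vowel, so the suffix is -pi, giving *fafutjupi*.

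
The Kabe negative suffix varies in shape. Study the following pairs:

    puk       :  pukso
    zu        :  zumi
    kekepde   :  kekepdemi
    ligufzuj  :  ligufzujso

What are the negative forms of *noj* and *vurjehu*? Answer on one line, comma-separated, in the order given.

The suffix is conditioned by the final sound: -so when the stem ends in a consonant (*puk*, *ligufzuj*); -mi when the stem ends in a vowel (*zu*, *kekepde*).
*noj* — final sound /j/ (a consonant) → -so → *nojso*.
*vurjehu*: final sound = /u/, a vowel → -mi → *vurjehumi*.

nojso, vurjehumi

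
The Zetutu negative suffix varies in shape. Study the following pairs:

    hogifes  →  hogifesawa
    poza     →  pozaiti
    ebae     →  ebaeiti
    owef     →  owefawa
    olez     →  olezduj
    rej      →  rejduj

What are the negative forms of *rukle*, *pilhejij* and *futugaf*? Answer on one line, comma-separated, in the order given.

rukleiti, pilhejijduj, futugafawa

The alternation tracks the final sound of the stem — -awa when the stem ends in a voiceless consonant (*hogifes*, *owef*); -duj when the stem ends in a voiced consonant (*olez*, *rej*); -iti when the stem ends in a vowel (*poza*, *ebae*).
Since the final sound of *rukle* is /e/ (a vowel), it takes -iti, giving *rukleiti*.
*pilhejij* — final sound /j/ (a voiced consonant) → -duj → *pilhejijduj*.
The final sound of *futugaf* is /f/, which is a voiceless consonant, so the suffix is -awa, giving *futugafawa*.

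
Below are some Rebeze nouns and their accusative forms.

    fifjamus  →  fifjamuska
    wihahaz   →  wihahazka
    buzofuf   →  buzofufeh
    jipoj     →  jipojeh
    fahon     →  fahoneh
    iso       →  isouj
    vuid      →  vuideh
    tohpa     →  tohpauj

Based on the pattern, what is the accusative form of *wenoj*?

wenojeh

Looking at the final sound of each stem: -ka when the stem ends in a sibilant (*fifjamus*, *wihahaz*); -eh when the stem ends in a non-sibilant consonant (*buzofuf*, *jipoj*, *fahon*, *vuid*); -uj when the stem ends in a vowel (*iso*, *tohpa*).
The final sound of *wenoj* is /j/, which is a non-sibilant consonant, so the suffix is -eh, giving *wenojeh*.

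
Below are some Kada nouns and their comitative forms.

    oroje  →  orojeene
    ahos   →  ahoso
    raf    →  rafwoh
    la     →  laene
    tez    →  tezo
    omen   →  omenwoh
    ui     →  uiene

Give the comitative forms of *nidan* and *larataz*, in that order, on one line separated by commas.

Looking at the final sound of each stem: -o when the stem ends in a sibilant (*ahos*, *tez*); -woh when the stem ends in a non-sibilant consonant (*raf*, *omen*); -ene when the stem ends in a vowel (*oroje*, *la*, *ui*).
*nidan*: final sound = /n/, a non-sibilant consonant → -woh → *nidanwoh*.
Since the final sound of *larataz* is /z/ (a sibilant), it takes -o, giving *laratazo*.

nidanwoh, laratazo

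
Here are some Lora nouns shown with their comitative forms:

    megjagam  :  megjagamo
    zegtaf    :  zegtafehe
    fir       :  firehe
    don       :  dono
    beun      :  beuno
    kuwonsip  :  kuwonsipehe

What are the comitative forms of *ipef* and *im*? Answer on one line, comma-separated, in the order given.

ipefehe, imo

Looking at the final consonant of each stem: -o when the stem ends in a nasal (*megjagam*, *don*, *beun*); -ehe when the stem ends in a non-nasal consonant (*zegtaf*, *fir*, *kuwonsip*).
The final consonant of *ipef* is /f/, which is non-nasal, so the suffix is -ehe, giving *ipefehe*.
*im* — final consonant /m/ (a nasal) → -o → *imo*.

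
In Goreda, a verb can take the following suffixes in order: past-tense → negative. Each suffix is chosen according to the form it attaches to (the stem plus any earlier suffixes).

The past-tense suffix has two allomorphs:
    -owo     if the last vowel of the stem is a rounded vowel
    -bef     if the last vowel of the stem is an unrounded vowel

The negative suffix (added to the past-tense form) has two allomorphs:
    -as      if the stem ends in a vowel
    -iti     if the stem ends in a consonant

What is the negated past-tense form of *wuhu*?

The last vowel of *wuhu* is /u/, which is a rounded vowel, so the past-tense suffix is -owo, giving *wuhuowo*.
The past-tense form *wuhuowo*: final sound = /o/, a vowel → -as → *wuhuowoas*.

wuhuowoas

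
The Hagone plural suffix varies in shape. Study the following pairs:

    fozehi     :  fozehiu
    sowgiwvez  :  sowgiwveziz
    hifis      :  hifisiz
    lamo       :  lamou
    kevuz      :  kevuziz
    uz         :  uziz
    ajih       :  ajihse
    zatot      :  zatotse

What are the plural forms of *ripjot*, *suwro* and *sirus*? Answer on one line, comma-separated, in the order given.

ripjotse, suwrou, sirusiz

The alternation tracks the final sound of the stem — -iz when the stem ends in a sibilant (*sowgiwvez*, *hifis*, *kevuz*, *uz*); -se when the stem ends in a non-sibilant consonant (*ajih*, *zatot*); -u when the stem ends in a vowel (*fozehi*, *lamo*).
The final sound of *ripjot* is /t/, which is a non-sibilant consonant, so the suffix is -se, giving *ripjotse*.
The final sound of *suwro* is /o/, which is a vowel, so the suffix is -u, giving *suwrou*.
The final sound of *sirus* is /s/, which is a sibilant, so the suffix is -iz, giving *sirusiz*.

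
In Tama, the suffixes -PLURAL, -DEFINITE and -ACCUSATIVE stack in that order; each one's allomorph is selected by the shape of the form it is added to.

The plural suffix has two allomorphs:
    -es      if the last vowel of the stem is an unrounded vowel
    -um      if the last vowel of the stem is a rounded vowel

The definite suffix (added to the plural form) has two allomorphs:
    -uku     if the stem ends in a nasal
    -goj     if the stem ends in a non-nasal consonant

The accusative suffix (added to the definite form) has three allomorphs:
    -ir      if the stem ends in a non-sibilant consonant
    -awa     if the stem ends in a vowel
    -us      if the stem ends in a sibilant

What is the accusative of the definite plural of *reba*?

rebaesgojir

*reba*: last vowel = /a/, an unrounded vowel → -es → *rebaes*.
The final consonant of the plural form *rebaes* is /s/, which is non-nasal, so the definite suffix is -goj, giving *rebaesgoj*.
The definite form *rebaesgoj* — final sound /j/ (a non-sibilant consonant) → -ir → *rebaesgojir*.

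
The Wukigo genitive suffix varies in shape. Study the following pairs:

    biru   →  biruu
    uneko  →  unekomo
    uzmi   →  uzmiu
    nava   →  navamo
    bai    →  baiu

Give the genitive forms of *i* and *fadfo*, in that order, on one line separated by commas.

The pattern is height harmony: -u when the last vowel of the stem is a high vowel (*biru*, *uzmi*, *bai*); -mo when the last vowel of the stem is a non-high vowel (*uneko*, *nava*).
Since the last vowel of *i* is /i/ (a high vowel), it takes -u, giving *iu*.
Since the last vowel of *fadfo* is /o/ (a non-high vowel), it takes -mo, giving *fadfomo*.

iu, fadfomo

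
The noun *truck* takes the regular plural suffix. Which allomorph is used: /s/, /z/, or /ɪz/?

The stem *truck* ends in a voiceless non-sibilant consonant.
The plural suffix surfaces as /ɪz/ after sibilants, /s/ after other voiceless consonants, and /z/ after other voiced sounds.
So the plural -s on *truck* is pronounced /s/.

/s/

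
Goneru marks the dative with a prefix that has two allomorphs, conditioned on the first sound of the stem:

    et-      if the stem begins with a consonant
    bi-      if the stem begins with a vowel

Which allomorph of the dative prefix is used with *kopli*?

*kopli* — first sound /k/ (a consonant) → et-.

et-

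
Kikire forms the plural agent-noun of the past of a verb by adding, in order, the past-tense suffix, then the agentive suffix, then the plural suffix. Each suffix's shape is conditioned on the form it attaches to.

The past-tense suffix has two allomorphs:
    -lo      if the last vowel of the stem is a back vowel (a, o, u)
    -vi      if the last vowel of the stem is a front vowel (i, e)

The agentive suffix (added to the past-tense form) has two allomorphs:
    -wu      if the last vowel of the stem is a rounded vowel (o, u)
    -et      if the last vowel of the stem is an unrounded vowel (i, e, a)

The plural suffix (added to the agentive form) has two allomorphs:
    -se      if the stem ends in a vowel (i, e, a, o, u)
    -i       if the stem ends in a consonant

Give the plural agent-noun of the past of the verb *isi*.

The last vowel of *isi* is /i/, which is a front vowel, so the past-tense suffix is -vi, giving *isivi*.
Since the last vowel of the past-tense form *isivi* is /i/ (an unrounded vowel), it takes -et, giving *isiviet*.
The final sound of the agentive form *isiviet* is /t/, which is a consonant, so the plural suffix is -i, giving *isivieti*.

isivieti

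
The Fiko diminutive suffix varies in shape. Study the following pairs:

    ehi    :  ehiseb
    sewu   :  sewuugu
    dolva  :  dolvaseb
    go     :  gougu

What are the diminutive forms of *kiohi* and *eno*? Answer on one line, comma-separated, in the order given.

The pattern is rounding harmony: -ugu when the last vowel of the stem is a rounded vowel (*sewu*, *go*); -seb when the last vowel of the stem is an unrounded vowel (*ehi*, *dolva*).
*kiohi*: last vowel = /i/, an unrounded vowel → -seb → *kiohiseb*.
*eno*: last vowel = /o/, a rounded vowel → -ugu → *enougu*.

kiohiseb, enougu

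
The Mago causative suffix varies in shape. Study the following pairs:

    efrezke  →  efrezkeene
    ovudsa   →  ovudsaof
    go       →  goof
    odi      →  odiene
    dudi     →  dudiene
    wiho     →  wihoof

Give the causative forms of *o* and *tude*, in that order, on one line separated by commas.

The pattern is front/back vowel harmony: -ene when the last vowel of the stem is a front vowel (*efrezke*, *odi*, *dudi*); -of when the last vowel of the stem is a back vowel (*ovudsa*, *go*, *wiho*).
Since the last vowel of *o* is /o/ (a back vowel), it takes -of, giving *oof*.
*tude* — last vowel /e/ (a front vowel) → -ene → *tudeene*.

oof, tudeene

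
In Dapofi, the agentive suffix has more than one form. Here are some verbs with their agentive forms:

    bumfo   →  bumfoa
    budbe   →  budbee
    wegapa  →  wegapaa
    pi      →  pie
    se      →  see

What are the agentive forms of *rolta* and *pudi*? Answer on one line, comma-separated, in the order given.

roltaa, pudie

The alternation tracks the last vowel of the stem — -e when the last vowel of the stem is a front vowel (*budbe*, *pi*, *se*); -a when the last vowel of the stem is a back vowel (*bumfo*, *wegapa*).
*rolta* — last vowel /a/ (a back vowel) → -a → *roltaa*.
*pudi*: last vowel = /i/, a front vowel → -e → *pudie*.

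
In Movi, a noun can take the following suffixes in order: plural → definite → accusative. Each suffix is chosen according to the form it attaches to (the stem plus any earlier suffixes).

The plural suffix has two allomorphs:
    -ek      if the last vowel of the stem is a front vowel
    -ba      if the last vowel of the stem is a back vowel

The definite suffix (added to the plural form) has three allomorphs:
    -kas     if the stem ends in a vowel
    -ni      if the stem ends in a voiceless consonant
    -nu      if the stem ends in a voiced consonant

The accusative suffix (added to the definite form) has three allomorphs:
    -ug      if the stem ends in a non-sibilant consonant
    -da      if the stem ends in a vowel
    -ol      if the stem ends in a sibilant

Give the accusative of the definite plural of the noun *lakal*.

lakalbakasol

*lakal* — last vowel /a/ (a back vowel) → -ba → *lakalba*.
Since the final sound of the plural form *lakalba* is /a/ (a vowel), it takes -kas, giving *lakalbakas*.
The definite form *lakalbakas*: final sound = /s/, a sibilant → -ol → *lakalbakasol*.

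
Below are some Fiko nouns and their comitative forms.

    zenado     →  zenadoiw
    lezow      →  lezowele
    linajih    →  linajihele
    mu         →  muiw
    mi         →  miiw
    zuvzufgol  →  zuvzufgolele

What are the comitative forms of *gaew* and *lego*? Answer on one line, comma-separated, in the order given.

gaewele, legoiw

Looking at the final sound of each stem: -ele when the stem ends in a consonant (*lezow*, *linajih*, *zuvzufgol*); -iw when the stem ends in a vowel (*zenado*, *mu*, *mi*).
Since the final sound of *gaew* is /w/ (a consonant), it takes -ele, giving *gaewele*.
Since the final sound of *lego* is /o/ (a vowel), it takes -iw, giving *legoiw*.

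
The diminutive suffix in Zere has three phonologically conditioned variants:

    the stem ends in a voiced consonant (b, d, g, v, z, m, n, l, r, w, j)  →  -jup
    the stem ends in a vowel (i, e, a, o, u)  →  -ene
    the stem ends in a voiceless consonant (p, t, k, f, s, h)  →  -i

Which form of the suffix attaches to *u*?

Since the final sound of *u* is /u/ (a vowel), it takes -ene.

-ene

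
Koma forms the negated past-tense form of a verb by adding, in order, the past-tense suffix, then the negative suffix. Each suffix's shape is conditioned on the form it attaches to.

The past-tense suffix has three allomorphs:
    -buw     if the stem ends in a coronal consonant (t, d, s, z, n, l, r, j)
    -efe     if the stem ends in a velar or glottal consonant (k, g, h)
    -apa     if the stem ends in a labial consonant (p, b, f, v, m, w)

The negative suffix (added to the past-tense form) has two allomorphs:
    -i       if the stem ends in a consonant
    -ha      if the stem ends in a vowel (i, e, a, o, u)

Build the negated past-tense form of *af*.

*af*: final consonant = /f/, labial → -apa → *afapa*.
The past-tense form *afapa*: final sound = /a/, a vowel → -ha → *afapaha*.

afapaha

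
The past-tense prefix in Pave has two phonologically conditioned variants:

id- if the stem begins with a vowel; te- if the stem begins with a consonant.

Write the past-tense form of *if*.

idif

*if* — first sound /i/ (a vowel) → id- → *idif*.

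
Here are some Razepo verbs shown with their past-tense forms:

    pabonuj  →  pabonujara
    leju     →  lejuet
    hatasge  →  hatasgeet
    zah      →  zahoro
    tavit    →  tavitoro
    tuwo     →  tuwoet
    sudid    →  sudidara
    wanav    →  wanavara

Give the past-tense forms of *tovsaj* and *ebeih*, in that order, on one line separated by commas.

tovsajara, ebeihoro

The alternation tracks the final sound of the stem — -oro when the stem ends in a voiceless consonant (*zah*, *tavit*); -ara when the stem ends in a voiced consonant (*pabonuj*, *sudid*, *wanav*); -et when the stem ends in a vowel (*leju*, *hatasge*, *tuwo*).
Since the final sound of *tovsaj* is /j/ (a voiced consonant), it takes -ara, giving *tovsajara*.
Since the final sound of *ebeih* is /h/ (a voiceless consonant), it takes -oro, giving *ebeihoro*.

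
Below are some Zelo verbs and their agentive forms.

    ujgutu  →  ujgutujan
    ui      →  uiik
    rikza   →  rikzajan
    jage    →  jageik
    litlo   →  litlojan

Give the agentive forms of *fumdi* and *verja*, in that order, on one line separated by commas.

fumdiik, verjajan

The alternation tracks the last vowel of the stem — -ik when the last vowel of the stem is a front vowel (*ui*, *jage*); -jan when the last vowel of the stem is a back vowel (*ujgutu*, *rikza*, *litlo*).
The last vowel of *fumdi* is /i/, which is a front vowel, so the suffix is -ik, giving *fumdiik*.
*verja*: last vowel = /a/, a back vowel → -jan → *verjajan*.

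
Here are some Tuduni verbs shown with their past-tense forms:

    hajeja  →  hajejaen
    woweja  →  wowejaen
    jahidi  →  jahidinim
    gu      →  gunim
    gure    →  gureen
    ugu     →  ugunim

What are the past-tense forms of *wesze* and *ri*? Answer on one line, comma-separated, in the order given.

The pattern is height harmony: -nim when the last vowel of the stem is a high vowel (*jahidi*, *gu*, *ugu*); -en when the last vowel of the stem is a non-high vowel (*hajeja*, *woweja*, *gure*).
Since the last vowel of *wesze* is /e/ (a non-high vowel), it takes -en, giving *weszeen*.
The last vowel of *ri* is /i/, which is a high vowel, so the suffix is -nim, giving *rinim*.

weszeen, rinim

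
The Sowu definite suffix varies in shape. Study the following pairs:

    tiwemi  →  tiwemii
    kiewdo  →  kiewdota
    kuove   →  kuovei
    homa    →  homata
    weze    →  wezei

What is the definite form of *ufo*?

ufota

The suffix is conditioned by the last vowel: -i when the last vowel of the stem is a front vowel (*tiwemi*, *kuove*, *weze*); -ta when the last vowel of the stem is a back vowel (*kiewdo*, *homa*).
Since the last vowel of *ufo* is /o/ (a back vowel), it takes -ta, giving *ufota*.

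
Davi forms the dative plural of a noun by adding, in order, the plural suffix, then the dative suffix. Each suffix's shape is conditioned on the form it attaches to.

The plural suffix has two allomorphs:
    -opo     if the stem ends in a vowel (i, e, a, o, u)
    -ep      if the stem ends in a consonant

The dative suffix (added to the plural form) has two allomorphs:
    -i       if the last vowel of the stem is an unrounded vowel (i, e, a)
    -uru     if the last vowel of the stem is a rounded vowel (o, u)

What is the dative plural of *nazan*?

The final sound of *nazan* is /n/, which is a consonant, so the plural suffix is -ep, giving *nazanep*.
The plural form *nazanep*: last vowel = /e/, an unrounded vowel → -i → *nazanepi*.

nazanepi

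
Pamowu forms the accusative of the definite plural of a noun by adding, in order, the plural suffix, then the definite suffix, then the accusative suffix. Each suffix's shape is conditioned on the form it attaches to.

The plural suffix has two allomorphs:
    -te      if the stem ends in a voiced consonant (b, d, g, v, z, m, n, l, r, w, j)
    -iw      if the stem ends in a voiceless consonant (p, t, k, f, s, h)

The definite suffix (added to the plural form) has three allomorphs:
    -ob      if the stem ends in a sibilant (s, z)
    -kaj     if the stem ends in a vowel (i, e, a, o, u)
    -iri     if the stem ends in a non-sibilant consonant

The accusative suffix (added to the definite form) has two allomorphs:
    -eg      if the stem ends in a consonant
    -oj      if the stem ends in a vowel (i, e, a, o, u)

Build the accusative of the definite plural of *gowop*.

*gowop*: final consonant = /p/, voiceless → -iw → *gowopiw*.
The plural form *gowopiw* — final sound /w/ (a non-sibilant consonant) → -iri → *gowopiwiri*.
Since the final sound of the definite form *gowopiwiri* is /i/ (a vowel), it takes -oj, giving *gowopiwirioj*.

gowopiwirioj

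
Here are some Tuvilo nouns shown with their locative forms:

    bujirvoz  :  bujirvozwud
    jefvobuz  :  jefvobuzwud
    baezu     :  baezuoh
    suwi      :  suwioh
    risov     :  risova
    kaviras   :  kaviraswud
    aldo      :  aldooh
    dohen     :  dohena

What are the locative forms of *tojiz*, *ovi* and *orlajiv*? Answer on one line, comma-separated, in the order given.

The pattern is sibilance of the final sound: -wud when the stem ends in a sibilant (*bujirvoz*, *jefvobuz*, *kaviras*); -a when the stem ends in a non-sibilant consonant (*risov*, *dohen*); -oh when the stem ends in a vowel (*baezu*, *suwi*, *aldo*).
*tojiz*: final sound = /z/, a sibilant → -wud → *tojizwud*.
*ovi*: final sound = /i/, a vowel → -oh → *ovioh*.
The final sound of *orlajiv* is /v/, which is a non-sibilant consonant, so the suffix is -a, giving *orlajiva*.

tojizwud, ovioh, orlajiva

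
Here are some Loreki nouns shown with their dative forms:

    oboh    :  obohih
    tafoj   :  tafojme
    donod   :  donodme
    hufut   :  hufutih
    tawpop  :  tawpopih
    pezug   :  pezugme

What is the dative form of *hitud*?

The alternation tracks the final consonant of the stem — -ih when the stem ends in a voiceless consonant (*oboh*, *hufut*, *tawpop*); -me when the stem ends in a voiced consonant (*tafoj*, *donod*, *pezug*).
Since the final consonant of *hitud* is /d/ (voiced), it takes -me, giving *hitudme*.

hitudme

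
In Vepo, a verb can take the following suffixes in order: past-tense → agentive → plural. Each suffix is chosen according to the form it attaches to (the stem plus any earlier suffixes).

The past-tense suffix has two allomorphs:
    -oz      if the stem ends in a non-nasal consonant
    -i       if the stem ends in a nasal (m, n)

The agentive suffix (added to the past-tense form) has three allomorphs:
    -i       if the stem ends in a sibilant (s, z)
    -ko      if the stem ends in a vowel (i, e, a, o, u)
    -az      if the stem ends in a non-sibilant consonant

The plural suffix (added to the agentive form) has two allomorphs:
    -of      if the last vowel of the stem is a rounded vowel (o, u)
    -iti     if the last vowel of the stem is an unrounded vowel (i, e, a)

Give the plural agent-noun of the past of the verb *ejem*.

ejemikoof

*ejem*: final consonant = /m/, a nasal → -i → *ejemi*.
The final sound of the past-tense form *ejemi* is /i/, which is a vowel, so the agentive suffix is -ko, giving *ejemiko*.
The last vowel of the agentive form *ejemiko* is /o/, which is a rounded vowel, so the plural suffix is -of, giving *ejemikoof*.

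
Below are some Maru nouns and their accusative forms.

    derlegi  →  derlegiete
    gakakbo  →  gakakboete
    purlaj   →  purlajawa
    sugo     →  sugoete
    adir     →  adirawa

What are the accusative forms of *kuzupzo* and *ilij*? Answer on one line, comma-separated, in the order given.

kuzupzoete, ilijawa

The alternation tracks the final sound of the stem — -awa when the stem ends in a consonant (*purlaj*, *adir*); -ete when the stem ends in a vowel (*derlegi*, *gakakbo*, *sugo*).
Since the final sound of *kuzupzo* is /o/ (a vowel), it takes -ete, giving *kuzupzoete*.
*ilij*: final sound = /j/, a consonant → -awa → *ilijawa*.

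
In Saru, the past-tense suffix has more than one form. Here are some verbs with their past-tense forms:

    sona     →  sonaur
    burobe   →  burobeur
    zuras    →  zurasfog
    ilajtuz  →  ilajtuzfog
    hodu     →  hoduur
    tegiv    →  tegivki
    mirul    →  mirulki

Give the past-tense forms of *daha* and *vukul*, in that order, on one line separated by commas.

dahaur, vukulki

Looking at the final sound of each stem: -fog when the stem ends in a sibilant (*zuras*, *ilajtuz*); -ki when the stem ends in a non-sibilant consonant (*tegiv*, *mirul*); -ur when the stem ends in a vowel (*sona*, *burobe*, *hodu*).
Since the final sound of *daha* is /a/ (a vowel), it takes -ur, giving *dahaur*.
Since the final sound of *vukul* is /l/ (a non-sibilant consonant), it takes -ki, giving *vukulki*.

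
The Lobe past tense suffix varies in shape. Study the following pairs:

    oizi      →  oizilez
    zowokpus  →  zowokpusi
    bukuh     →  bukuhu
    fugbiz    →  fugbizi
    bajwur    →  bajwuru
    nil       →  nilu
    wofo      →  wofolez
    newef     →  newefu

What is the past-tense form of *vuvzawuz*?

Looking at the final sound of each stem: -i when the stem ends in a sibilant (*zowokpus*, *fugbiz*); -u when the stem ends in a non-sibilant consonant (*bukuh*, *bajwur*, *nil*, *newef*); -lez when the stem ends in a vowel (*oizi*, *wofo*).
Since the final sound of *vuvzawuz* is /z/ (a sibilant), it takes -i, giving *vuvzawuzi*.

vuvzawuzi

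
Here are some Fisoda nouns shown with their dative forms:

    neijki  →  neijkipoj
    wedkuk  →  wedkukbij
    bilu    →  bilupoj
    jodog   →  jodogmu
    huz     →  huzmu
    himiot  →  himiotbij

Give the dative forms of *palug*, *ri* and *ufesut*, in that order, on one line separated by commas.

palugmu, ripoj, ufesutbij

The pattern is voicing of the final sound: -bij when the stem ends in a voiceless consonant (*wedkuk*, *himiot*); -mu when the stem ends in a voiced consonant (*jodog*, *huz*); -poj when the stem ends in a vowel (*neijki*, *bilu*).
Since the final sound of *palug* is /g/ (a voiced consonant), it takes -mu, giving *palugmu*.
Since the final sound of *ri* is /i/ (a vowel), it takes -poj, giving *ripoj*.
*ufesut* — final sound /t/ (a voiceless consonant) → -bij → *ufesutbij*.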